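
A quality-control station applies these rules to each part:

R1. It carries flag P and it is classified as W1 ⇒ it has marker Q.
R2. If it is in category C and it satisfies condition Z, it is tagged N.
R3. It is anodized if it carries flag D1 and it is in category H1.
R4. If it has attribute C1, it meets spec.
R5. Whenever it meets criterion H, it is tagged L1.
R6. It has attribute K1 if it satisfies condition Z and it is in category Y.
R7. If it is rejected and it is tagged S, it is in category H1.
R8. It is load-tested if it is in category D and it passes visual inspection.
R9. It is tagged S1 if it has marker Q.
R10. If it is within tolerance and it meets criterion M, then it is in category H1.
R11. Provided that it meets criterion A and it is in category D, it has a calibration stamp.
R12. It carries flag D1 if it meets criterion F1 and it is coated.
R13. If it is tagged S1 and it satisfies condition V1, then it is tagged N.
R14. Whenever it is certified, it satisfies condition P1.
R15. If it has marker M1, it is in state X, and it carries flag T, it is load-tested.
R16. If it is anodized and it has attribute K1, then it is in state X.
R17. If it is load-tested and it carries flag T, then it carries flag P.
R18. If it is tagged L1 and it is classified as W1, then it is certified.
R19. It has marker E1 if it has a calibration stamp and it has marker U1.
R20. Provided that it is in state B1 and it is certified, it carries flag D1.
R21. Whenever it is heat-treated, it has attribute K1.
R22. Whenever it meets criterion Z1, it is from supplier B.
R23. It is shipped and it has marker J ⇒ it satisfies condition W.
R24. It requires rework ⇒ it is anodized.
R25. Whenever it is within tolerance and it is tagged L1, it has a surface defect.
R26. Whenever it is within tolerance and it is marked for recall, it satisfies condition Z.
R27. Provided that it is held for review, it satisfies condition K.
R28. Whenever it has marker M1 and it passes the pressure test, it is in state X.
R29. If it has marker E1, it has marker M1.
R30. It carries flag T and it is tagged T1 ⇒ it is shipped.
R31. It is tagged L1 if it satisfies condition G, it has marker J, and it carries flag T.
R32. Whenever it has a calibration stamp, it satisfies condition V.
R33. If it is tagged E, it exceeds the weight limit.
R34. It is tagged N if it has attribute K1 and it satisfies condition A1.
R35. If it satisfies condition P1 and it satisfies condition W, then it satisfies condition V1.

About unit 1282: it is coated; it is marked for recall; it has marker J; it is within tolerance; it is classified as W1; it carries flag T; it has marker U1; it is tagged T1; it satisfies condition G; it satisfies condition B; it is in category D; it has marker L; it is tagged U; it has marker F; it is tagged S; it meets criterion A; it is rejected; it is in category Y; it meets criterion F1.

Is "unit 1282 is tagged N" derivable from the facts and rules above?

Yes

By R7 (it is rejected, it is tagged S): it is in category H1.
By R11 (it meets criterion A, it is in category D): it has a calibration stamp.
By R12 (it meets criterion F1, it is coated): it carries flag D1.
By R19 (it has a calibration stamp, it has marker U1): it has marker E1.
By R26 (it is within tolerance, it is marked for recall): it satisfies condition Z.
By R29 (it has marker E1): it has marker M1.
By R30 (it carries flag T, it is tagged T1): it is shipped.
By R31 (it satisfies condition G, it has marker J, it carries flag T): it is tagged L1.
By R3 (it carries flag D1, it is in category H1): it is anodized.
By R6 (it satisfies condition Z, it is in category Y): it has attribute K1.
By R16 (it is anodized, it has attribute K1): it is in state X.
By R18 (it is tagged L1, it is classified as W1): it is certified.
By R23 (it is shipped, it has marker J): it satisfies condition W.
By R14 (it is certified): it satisfies condition P1.
By R15 (it has marker M1, it is in state X, it carries flag T): it is load-tested.
By R17 (it is load-tested, it carries flag T): it carries flag P.
By R35 (it satisfies condition P1, it satisfies condition W): it satisfies condition V1.
By R1 (it carries flag P, it is classified as W1): it has marker Q.
By R9 (it has marker Q): it is tagged S1.
By R13 (it is tagged S1, it satisfies condition V1): it is tagged N.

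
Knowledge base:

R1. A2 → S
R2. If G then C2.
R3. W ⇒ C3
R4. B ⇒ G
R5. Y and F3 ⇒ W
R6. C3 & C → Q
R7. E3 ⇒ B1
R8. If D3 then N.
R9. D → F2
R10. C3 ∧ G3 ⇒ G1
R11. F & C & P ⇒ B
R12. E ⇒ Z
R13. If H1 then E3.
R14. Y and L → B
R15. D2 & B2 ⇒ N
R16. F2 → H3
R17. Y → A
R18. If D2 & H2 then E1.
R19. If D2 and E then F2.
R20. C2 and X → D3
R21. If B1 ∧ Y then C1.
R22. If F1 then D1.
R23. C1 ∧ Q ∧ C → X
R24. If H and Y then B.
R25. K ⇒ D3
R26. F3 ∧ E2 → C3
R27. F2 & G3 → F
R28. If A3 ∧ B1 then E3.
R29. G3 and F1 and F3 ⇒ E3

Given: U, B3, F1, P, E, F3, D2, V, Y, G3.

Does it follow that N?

No

Forward chaining from the given facts derives: W, Z, A, F2, D1, F, E3, C3, B1, G1, H3, C1.
Rules concluding N: R8 needs D3; R15 needs B2 — none of these are established.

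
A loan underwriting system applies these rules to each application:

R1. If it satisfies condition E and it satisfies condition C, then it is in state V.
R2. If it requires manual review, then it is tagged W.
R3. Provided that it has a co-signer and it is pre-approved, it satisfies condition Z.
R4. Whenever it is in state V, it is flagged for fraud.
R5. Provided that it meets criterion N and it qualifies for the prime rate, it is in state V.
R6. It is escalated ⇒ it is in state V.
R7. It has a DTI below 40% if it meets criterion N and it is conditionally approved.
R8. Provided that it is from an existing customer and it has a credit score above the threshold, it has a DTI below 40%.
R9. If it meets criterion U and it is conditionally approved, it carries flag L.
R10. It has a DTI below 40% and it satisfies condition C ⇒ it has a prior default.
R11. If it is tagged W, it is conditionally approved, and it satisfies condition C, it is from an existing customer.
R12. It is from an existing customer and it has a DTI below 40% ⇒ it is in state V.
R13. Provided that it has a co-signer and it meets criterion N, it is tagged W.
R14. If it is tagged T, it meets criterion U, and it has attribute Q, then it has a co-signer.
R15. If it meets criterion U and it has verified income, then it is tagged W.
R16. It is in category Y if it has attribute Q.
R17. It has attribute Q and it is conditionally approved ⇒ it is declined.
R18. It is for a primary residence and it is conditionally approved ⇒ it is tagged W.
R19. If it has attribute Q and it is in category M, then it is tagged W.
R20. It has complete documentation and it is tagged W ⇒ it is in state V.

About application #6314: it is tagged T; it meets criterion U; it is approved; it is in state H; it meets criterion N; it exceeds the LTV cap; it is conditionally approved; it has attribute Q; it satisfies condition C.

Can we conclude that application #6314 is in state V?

Yes

By R7 (it meets criterion N, it is conditionally approved): it has a DTI below 40%.
By R14 (it is tagged T, it meets criterion U, it has attribute Q): it has a co-signer.
By R13 (it has a co-signer, it meets criterion N): it is tagged W.
By R11 (it is tagged W, it is conditionally approved, it satisfies condition C): it is from an existing customer.
By R12 (it is from an existing customer, it has a DTI below 40%): it is in state V.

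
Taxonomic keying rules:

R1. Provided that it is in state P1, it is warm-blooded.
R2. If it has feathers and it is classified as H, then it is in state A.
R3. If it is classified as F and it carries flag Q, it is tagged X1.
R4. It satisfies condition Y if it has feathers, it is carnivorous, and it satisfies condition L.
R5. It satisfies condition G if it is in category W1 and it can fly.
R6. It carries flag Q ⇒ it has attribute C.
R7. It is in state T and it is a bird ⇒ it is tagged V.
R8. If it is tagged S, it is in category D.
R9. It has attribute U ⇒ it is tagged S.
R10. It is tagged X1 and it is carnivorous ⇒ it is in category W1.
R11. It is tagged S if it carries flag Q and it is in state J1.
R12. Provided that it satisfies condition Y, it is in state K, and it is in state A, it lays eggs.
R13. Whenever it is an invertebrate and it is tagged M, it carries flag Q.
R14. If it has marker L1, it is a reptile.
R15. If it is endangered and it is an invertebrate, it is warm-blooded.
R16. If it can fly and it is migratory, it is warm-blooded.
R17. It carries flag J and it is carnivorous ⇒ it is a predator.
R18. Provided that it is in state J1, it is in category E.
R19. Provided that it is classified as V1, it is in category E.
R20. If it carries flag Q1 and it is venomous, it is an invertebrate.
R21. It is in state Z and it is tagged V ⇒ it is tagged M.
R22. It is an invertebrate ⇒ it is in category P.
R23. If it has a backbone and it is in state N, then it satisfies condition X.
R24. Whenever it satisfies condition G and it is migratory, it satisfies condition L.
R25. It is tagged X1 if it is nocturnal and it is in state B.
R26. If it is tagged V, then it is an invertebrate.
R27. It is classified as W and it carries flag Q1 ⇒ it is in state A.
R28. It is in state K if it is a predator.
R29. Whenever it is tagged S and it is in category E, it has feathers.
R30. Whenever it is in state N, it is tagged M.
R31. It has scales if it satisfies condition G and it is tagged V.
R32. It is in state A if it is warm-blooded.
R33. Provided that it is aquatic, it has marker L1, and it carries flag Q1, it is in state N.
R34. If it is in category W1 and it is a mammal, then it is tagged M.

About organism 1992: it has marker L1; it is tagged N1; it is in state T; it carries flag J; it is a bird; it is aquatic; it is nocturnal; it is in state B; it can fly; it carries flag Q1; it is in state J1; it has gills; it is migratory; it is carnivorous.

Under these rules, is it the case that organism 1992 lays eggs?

Yes

By R7 (it is in state T, it is a bird): it is tagged V.
By R16 (it can fly, it is migratory): it is warm-blooded.
By R17 (it carries flag J, it is carnivorous): it is a predator.
By R18 (it is in state J1): it is in category E.
By R25 (it is nocturnal, it is in state B): it is tagged X1.
By R26 (it is tagged V): it is an invertebrate.
By R28 (it is a predator): it is in state K.
By R32 (it is warm-blooded): it is in state A.
By R33 (it is aquatic, it has marker L1, it carries flag Q1): it is in state N.
By R10 (it is tagged X1, it is carnivorous): it is in category W1.
By R30 (it is in state N): it is tagged M.
By R5 (it is in category W1, it can fly): it satisfies condition G.
By R13 (it is an invertebrate, it is tagged M): it carries flag Q.
By R24 (it satisfies condition G, it is migratory): it satisfies condition L.
By R11 (it carries flag Q, it is in state J1): it is tagged S.
By R29 (it is tagged S, it is in category E): it has feathers.
By R4 (it has feathers, it is carnivorous, it satisfies condition L): it satisfies condition Y.
By R12 (it satisfies condition Y, it is in state K, it is in state A): it lays eggs.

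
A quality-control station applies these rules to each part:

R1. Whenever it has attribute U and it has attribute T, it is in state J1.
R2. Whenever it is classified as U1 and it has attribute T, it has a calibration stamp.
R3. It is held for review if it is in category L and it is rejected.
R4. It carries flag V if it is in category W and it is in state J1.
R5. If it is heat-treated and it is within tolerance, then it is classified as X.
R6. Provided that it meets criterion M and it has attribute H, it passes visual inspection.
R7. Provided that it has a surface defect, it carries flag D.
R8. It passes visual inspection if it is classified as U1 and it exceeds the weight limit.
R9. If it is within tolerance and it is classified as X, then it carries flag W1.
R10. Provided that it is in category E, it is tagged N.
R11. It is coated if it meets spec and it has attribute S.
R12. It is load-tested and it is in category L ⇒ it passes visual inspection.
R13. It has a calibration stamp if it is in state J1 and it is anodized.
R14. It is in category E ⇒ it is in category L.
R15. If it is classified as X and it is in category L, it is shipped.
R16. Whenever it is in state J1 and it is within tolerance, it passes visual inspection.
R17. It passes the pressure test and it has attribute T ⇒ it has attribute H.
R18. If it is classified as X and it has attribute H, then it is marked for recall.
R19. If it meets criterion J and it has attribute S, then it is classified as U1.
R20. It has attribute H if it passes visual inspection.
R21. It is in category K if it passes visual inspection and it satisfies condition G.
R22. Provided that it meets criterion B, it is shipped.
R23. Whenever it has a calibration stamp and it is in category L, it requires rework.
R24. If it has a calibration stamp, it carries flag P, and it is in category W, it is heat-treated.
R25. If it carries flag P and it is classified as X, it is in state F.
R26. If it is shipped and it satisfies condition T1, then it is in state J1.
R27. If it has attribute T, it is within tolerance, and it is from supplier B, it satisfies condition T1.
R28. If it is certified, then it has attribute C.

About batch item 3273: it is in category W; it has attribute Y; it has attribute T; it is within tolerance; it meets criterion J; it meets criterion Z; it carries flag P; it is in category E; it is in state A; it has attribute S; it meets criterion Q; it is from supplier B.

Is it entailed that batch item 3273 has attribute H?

Yes

By R14 (it is in category E): it is in category L.
By R19 (it meets criterion J, it has attribute S): it is classified as U1.
By R27 (it has attribute T, it is within tolerance, it is from supplier B): it satisfies condition T1.
By R2 (it is classified as U1, it has attribute T): it has a calibration stamp.
By R24 (it has a calibration stamp, it carries flag P, it is in category W): it is heat-treated.
By R5 (it is heat-treated, it is within tolerance): it is classified as X.
By R15 (it is classified as X, it is in category L): it is shipped.
By R26 (it is shipped, it satisfies condition T1): it is in state J1.
By R16 (it is in state J1, it is within tolerance): it passes visual inspection.
By R20 (it passes visual inspection): it has attribute H.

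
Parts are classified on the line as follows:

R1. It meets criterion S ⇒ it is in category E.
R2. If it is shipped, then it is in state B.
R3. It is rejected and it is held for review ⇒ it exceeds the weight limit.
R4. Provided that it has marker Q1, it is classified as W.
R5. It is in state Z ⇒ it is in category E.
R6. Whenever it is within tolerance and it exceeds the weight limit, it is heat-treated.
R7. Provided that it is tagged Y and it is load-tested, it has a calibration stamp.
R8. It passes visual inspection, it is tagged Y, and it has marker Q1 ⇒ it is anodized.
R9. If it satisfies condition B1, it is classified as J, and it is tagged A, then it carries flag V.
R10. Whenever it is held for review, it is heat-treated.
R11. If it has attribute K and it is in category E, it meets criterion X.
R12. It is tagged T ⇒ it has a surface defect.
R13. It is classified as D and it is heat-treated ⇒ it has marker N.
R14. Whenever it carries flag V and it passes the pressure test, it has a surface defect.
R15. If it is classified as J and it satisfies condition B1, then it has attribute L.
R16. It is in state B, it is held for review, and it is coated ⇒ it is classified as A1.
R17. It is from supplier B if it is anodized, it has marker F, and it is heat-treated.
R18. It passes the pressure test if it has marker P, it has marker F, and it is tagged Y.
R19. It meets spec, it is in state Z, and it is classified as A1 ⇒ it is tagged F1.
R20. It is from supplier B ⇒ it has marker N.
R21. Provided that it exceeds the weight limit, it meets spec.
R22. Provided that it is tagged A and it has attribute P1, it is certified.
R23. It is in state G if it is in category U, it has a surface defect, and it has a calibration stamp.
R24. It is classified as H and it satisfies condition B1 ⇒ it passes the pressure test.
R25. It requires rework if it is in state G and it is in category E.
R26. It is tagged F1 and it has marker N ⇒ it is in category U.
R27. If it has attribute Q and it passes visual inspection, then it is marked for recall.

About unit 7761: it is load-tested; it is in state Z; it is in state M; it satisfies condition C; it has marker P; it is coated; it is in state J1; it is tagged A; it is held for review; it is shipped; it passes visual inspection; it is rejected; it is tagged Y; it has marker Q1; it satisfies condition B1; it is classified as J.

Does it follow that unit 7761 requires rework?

Forward chaining from the given facts derives: is in state B, exceeds the weight limit, is classified as W, is in category E, has a calibration stamp, is anodized, carries flag V, is heat-treated, has attribute L, is classified as A1, meets spec, is tagged F1.
The only rule concluding "it requires rework" is R25, which needs "it is in state G"; that is never established.

No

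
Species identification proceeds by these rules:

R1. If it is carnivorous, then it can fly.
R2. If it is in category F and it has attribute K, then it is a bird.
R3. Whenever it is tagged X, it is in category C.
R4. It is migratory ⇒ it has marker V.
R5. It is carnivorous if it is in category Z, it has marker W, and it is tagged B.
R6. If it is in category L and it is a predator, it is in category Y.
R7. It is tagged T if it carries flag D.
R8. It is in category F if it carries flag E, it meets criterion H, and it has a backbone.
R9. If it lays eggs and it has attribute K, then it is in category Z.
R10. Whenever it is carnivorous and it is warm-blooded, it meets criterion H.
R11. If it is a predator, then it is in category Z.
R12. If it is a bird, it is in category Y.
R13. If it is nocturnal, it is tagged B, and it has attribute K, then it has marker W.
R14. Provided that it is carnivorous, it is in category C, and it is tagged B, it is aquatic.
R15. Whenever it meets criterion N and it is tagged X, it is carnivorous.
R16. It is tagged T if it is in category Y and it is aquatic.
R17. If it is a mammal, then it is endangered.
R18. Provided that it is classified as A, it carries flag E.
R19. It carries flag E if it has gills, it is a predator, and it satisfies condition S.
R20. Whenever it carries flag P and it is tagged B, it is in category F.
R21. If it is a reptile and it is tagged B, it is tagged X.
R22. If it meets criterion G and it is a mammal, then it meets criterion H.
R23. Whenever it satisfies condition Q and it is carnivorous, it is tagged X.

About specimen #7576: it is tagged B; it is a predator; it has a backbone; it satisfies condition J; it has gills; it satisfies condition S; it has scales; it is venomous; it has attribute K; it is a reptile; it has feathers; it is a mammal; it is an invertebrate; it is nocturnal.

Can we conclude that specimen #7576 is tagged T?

No

Forward chaining from the given facts derives: is in category Z, has marker W, is endangered, carries flag E, is tagged X, is in category C, is carnivorous, is aquatic, can fly.
Rules concluding "it is tagged T": R7 needs "it carries flag D"; R16 needs "it is in category Y" — none of these are established.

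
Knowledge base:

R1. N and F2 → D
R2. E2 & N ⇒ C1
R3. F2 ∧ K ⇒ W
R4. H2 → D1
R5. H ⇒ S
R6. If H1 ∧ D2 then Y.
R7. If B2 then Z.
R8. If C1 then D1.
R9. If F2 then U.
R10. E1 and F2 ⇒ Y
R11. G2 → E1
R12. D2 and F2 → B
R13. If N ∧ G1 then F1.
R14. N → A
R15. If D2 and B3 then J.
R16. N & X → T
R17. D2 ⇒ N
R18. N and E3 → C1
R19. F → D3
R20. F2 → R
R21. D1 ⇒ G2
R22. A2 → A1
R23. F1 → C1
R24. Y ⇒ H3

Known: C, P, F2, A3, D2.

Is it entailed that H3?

Forward chaining from the given facts derives: U, B, N, R, D, A.
The only rule concluding H3 is R24, which needs Y; that is never established.

No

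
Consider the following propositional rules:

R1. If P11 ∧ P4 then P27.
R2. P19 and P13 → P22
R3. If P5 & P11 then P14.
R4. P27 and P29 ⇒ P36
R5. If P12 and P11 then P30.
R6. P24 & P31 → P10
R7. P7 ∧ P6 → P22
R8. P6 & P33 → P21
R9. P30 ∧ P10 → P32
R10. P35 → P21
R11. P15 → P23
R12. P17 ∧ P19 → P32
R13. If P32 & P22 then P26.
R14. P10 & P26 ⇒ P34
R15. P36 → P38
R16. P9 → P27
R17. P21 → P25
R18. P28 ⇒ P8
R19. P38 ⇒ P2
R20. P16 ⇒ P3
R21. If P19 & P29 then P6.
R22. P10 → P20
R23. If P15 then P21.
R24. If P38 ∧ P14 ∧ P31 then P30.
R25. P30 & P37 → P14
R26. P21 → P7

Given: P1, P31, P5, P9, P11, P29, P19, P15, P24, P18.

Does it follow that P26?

P14  (by R3: P5, P11)
P10  (by R6: P24, P31)
P27  (by R16: P9)
P6  (by R21: P19, P29)
P21  (by R23: P15)
P7  (by R26: P21)
P36  (by R4: P27, P29)
P22  (by R7: P7, P6)
P38  (by R15: P36)
P30  (by R24: P38, P14, P31)
P32  (by R9: P30, P10)
P26  (by R13: P32, P22)

Yes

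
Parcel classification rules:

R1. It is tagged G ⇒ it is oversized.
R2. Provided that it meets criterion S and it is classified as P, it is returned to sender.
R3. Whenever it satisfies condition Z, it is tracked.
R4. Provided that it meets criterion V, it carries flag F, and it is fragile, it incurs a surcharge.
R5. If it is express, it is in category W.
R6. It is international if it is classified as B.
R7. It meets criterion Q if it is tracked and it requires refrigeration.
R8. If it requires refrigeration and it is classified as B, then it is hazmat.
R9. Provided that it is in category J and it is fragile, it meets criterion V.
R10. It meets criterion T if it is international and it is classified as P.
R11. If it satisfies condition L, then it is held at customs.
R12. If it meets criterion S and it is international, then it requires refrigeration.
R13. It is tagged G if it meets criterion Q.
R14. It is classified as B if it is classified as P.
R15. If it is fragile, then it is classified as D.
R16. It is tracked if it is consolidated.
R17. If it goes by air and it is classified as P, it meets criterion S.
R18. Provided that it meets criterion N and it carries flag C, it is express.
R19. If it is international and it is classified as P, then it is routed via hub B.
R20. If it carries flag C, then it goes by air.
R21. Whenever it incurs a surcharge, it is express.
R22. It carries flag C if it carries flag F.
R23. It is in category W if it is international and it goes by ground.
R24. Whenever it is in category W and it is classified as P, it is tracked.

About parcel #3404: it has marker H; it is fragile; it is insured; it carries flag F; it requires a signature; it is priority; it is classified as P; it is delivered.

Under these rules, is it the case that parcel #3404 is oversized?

Forward chaining from the given facts derives: is classified as B, is classified as D, carries flag C, is international, meets criterion T, is routed via hub B, goes by air, meets criterion S, is returned to sender, requires refrigeration, is hazmat.
The only rule concluding "it is oversized" is R1, which needs "it is tagged G"; that is never established.

No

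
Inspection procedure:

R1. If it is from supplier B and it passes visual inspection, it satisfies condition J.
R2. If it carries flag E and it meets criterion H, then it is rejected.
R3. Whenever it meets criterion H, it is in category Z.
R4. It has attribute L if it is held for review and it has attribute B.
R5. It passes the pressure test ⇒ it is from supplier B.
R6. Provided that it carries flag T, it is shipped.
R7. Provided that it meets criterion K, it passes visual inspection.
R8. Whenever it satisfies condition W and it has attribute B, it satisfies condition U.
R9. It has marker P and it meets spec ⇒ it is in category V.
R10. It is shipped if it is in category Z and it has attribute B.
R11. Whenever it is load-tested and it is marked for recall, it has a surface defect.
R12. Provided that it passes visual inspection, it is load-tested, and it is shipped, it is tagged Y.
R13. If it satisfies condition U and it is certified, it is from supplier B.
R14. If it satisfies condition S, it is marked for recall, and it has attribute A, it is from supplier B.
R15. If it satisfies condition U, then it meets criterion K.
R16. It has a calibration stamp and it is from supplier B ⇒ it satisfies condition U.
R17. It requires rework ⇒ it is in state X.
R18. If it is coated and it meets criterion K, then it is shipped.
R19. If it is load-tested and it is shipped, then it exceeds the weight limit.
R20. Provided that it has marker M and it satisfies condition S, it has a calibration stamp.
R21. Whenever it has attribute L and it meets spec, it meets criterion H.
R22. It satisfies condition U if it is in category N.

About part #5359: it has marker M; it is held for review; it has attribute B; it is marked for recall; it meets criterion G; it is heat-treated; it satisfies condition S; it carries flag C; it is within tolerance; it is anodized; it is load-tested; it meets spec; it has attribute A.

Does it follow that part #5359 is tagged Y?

By R4 (it is held for review, it has attribute B): it has attribute L.
By R14 (it satisfies condition S, it is marked for recall, it has attribute A): it is from supplier B.
By R20 (it has marker M, it satisfies condition S): it has a calibration stamp.
By R21 (it has attribute L, it meets spec): it meets criterion H.
By R3 (it meets criterion H): it is in category Z.
By R10 (it is in category Z, it has attribute B): it is shipped.
By R16 (it has a calibration stamp, it is from supplier B): it satisfies condition U.
By R15 (it satisfies condition U): it meets criterion K.
By R7 (it meets criterion K): it passes visual inspection.
By R12 (it passes visual inspection, it is load-tested, it is shipped): it is tagged Y.

Yes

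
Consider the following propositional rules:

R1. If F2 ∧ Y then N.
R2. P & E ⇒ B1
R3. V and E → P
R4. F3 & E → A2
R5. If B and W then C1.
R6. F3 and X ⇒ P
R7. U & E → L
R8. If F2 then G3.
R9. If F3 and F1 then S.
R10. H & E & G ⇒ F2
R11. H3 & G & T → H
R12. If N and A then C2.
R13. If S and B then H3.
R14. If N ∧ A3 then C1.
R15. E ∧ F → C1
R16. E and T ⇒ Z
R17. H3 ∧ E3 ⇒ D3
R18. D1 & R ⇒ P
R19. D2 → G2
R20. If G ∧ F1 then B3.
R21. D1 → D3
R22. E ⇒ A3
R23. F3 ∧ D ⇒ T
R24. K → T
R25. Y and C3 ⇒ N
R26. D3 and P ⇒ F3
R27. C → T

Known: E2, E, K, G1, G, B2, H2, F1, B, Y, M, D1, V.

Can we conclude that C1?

P  (by R3: V, E)
D3  (by R21: D1)
A3  (by R22: E)
T  (by R24: K)
F3  (by R26: D3, P)
S  (by R9: F3, F1)
H3  (by R13: S, B)
H  (by R11: H3, G, T)
F2  (by R10: H, E, G)
N  (by R1: F2, Y)
C1  (by R14: N, A3)

Yes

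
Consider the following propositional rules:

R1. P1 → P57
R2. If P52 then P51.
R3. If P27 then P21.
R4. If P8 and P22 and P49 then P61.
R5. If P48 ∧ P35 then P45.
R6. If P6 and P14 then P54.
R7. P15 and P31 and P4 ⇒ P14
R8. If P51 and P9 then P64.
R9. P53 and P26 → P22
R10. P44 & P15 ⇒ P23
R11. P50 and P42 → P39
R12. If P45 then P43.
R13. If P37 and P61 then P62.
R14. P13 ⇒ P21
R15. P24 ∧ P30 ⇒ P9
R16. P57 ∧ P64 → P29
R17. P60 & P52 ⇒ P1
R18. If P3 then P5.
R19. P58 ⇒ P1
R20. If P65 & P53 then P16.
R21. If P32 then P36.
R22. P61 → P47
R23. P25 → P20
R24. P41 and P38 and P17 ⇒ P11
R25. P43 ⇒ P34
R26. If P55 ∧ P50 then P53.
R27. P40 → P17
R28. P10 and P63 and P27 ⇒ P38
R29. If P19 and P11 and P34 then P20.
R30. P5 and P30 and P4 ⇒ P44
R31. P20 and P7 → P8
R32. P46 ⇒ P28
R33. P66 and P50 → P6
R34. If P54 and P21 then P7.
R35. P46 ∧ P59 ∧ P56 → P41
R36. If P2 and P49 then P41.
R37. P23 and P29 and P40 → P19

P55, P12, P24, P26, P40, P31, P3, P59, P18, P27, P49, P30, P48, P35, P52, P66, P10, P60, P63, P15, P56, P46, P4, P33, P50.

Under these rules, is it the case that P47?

Yes

P51  (by R2: P52)
P21  (by R3: P27)
P45  (by R5: P48, P35)
P14  (by R7: P15, P31, P4)
P43  (by R12: P45)
P9  (by R15: P24, P30)
P1  (by R17: P60, P52)
P5  (by R18: P3)
P34  (by R25: P43)
P53  (by R26: P55, P50)
P17  (by R27: P40)
P38  (by R28: P10, P63, P27)
P44  (by R30: P5, P30, P4)
P6  (by R33: P66, P50)
P41  (by R35: P46, P59, P56)
P57  (by R1: P1)
P54  (by R6: P6, P14)
P64  (by R8: P51, P9)
P22  (by R9: P53, P26)
P23  (by R10: P44, P15)
P29  (by R16: P57, P64)
P11  (by R24: P41, P38, P17)
P7  (by R34: P54, P21)
P19  (by R37: P23, P29, P40)
P20  (by R29: P19, P11, P34)
P8  (by R31: P20, P7)
P61  (by R4: P8, P22, P49)
P47  (by R22: P61)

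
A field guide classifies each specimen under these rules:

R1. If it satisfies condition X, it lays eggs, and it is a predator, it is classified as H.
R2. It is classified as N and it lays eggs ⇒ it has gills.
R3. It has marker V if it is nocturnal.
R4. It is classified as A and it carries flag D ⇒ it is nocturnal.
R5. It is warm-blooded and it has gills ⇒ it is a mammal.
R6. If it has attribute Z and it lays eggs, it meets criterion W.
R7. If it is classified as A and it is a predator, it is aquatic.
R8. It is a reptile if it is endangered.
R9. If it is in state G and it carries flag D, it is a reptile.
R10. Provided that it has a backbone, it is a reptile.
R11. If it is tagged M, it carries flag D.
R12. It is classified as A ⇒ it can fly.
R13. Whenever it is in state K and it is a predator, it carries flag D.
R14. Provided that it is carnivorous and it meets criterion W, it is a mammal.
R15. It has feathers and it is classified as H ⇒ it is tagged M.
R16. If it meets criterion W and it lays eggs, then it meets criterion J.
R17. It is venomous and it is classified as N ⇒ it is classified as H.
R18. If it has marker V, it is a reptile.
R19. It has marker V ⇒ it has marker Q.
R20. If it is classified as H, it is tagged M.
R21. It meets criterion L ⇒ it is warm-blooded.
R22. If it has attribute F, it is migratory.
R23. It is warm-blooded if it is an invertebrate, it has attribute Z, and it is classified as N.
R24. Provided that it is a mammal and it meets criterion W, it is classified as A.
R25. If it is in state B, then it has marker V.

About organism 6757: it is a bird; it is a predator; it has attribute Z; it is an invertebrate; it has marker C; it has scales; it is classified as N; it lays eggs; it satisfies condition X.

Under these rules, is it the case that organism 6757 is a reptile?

Yes

By R1 (it satisfies condition X, it lays eggs, it is a predator): it is classified as H.
By R2 (it is classified as N, it lays eggs): it has gills.
By R6 (it has attribute Z, it lays eggs): it meets criterion W.
By R20 (it is classified as H): it is tagged M.
By R23 (it is an invertebrate, it has attribute Z, it is classified as N): it is warm-blooded.
By R5 (it is warm-blooded, it has gills): it is a mammal.
By R11 (it is tagged M): it carries flag D.
By R24 (it is a mammal, it meets criterion W): it is classified as A.
By R4 (it is classified as A, it carries flag D): it is nocturnal.
By R3 (it is nocturnal): it has marker V.
By R18 (it has marker V): it is a reptile.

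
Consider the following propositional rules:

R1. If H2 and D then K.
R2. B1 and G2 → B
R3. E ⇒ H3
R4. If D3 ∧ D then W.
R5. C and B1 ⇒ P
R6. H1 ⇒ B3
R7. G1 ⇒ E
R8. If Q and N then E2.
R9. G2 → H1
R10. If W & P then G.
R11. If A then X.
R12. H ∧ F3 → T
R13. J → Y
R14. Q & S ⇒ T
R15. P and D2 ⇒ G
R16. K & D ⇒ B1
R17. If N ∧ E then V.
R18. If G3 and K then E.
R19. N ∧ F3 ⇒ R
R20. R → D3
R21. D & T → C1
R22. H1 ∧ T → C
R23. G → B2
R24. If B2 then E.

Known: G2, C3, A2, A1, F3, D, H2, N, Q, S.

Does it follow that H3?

Yes

K  (by R1: H2, D)
H1  (by R9: G2)
T  (by R14: Q, S)
B1  (by R16: K, D)
R  (by R19: N, F3)
D3  (by R20: R)
C  (by R22: H1, T)
W  (by R4: D3, D)
P  (by R5: C, B1)
G  (by R10: W, P)
B2  (by R23: G)
E  (by R24: B2)
H3  (by R3: E)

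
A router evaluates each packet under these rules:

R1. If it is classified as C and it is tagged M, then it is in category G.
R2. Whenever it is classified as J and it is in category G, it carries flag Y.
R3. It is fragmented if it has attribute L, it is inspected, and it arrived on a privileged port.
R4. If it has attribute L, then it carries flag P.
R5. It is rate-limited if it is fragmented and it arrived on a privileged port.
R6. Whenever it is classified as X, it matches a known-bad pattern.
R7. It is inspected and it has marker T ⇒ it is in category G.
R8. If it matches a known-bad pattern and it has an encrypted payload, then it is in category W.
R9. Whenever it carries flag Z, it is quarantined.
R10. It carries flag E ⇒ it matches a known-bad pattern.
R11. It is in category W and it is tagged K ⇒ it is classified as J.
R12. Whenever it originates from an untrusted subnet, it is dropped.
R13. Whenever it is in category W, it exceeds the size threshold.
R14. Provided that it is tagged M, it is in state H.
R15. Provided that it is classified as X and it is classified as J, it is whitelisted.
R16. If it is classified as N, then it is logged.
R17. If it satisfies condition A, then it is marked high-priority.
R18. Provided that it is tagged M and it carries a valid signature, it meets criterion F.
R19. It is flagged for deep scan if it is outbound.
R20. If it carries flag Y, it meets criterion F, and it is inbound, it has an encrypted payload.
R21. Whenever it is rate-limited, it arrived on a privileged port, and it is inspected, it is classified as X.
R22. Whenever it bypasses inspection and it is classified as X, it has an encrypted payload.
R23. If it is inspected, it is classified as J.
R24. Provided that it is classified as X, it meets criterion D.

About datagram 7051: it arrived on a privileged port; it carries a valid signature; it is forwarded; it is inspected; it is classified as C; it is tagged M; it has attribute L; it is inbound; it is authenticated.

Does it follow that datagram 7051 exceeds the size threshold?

Yes

By R1 (it is classified as C, it is tagged M): it is in category G.
By R3 (it has attribute L, it is inspected, it arrived on a privileged port): it is fragmented.
By R5 (it is fragmented, it arrived on a privileged port): it is rate-limited.
By R18 (it is tagged M, it carries a valid signature): it meets criterion F.
By R21 (it is rate-limited, it arrived on a privileged port, it is inspected): it is classified as X.
By R23 (it is inspected): it is classified as J.
By R2 (it is classified as J, it is in category G): it carries flag Y.
By R6 (it is classified as X): it matches a known-bad pattern.
By R20 (it carries flag Y, it meets criterion F, it is inbound): it has an encrypted payload.
By R8 (it matches a known-bad pattern, it has an encrypted payload): it is in category W.
By R13 (it is in category W): it exceeds the size threshold.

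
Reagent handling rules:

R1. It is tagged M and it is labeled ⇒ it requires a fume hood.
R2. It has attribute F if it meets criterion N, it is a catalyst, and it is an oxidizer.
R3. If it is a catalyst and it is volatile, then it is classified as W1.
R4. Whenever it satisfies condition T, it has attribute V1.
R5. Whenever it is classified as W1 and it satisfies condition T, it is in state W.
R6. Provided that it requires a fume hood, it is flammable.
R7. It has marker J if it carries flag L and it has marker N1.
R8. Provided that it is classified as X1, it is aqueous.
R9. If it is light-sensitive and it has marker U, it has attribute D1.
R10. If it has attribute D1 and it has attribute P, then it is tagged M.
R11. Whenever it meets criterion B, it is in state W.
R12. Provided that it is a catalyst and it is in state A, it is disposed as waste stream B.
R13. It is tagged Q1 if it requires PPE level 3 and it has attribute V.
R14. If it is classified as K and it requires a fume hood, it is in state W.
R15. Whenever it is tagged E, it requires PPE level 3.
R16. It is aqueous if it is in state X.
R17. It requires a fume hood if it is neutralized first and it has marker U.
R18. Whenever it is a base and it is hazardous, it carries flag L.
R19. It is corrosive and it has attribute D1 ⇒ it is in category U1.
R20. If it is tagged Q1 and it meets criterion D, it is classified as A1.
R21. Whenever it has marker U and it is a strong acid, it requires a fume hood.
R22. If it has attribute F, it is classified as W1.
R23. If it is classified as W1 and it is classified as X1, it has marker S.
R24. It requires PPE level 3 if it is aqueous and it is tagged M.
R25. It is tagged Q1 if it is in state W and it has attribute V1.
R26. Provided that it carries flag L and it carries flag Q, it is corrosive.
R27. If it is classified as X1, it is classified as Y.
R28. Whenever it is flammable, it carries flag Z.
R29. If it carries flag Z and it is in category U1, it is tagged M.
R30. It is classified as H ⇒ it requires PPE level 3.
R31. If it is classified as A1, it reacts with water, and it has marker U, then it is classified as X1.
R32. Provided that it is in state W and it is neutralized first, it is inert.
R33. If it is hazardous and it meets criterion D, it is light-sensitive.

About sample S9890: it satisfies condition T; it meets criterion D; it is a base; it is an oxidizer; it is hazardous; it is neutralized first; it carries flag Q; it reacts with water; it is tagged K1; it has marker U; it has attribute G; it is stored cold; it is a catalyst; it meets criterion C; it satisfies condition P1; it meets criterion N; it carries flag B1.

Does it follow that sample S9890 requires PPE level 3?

Yes

By R2 (it meets criterion N, it is a catalyst, it is an oxidizer): it has attribute F.
By R4 (it satisfies condition T): it has attribute V1.
By R17 (it is neutralized first, it has marker U): it requires a fume hood.
By R18 (it is a base, it is hazardous): it carries flag L.
By R22 (it has attribute F): it is classified as W1.
By R26 (it carries flag L, it carries flag Q): it is corrosive.
By R33 (it is hazardous, it meets criterion D): it is light-sensitive.
By R5 (it is classified as W1, it satisfies condition T): it is in state W.
By R6 (it requires a fume hood): it is flammable.
By R9 (it is light-sensitive, it has marker U): it has attribute D1.
By R19 (it is corrosive, it has attribute D1): it is in category U1.
By R25 (it is in state W, it has attribute V1): it is tagged Q1.
By R28 (it is flammable): it carries flag Z.
By R29 (it carries flag Z, it is in category U1): it is tagged M.
By R20 (it is tagged Q1, it meets criterion D): it is classified as A1.
By R31 (it is classified as A1, it reacts with water, it has marker U): it is classified as X1.
By R8 (it is classified as X1): it is aqueous.
By R24 (it is aqueous, it is tagged M): it requires PPE level 3.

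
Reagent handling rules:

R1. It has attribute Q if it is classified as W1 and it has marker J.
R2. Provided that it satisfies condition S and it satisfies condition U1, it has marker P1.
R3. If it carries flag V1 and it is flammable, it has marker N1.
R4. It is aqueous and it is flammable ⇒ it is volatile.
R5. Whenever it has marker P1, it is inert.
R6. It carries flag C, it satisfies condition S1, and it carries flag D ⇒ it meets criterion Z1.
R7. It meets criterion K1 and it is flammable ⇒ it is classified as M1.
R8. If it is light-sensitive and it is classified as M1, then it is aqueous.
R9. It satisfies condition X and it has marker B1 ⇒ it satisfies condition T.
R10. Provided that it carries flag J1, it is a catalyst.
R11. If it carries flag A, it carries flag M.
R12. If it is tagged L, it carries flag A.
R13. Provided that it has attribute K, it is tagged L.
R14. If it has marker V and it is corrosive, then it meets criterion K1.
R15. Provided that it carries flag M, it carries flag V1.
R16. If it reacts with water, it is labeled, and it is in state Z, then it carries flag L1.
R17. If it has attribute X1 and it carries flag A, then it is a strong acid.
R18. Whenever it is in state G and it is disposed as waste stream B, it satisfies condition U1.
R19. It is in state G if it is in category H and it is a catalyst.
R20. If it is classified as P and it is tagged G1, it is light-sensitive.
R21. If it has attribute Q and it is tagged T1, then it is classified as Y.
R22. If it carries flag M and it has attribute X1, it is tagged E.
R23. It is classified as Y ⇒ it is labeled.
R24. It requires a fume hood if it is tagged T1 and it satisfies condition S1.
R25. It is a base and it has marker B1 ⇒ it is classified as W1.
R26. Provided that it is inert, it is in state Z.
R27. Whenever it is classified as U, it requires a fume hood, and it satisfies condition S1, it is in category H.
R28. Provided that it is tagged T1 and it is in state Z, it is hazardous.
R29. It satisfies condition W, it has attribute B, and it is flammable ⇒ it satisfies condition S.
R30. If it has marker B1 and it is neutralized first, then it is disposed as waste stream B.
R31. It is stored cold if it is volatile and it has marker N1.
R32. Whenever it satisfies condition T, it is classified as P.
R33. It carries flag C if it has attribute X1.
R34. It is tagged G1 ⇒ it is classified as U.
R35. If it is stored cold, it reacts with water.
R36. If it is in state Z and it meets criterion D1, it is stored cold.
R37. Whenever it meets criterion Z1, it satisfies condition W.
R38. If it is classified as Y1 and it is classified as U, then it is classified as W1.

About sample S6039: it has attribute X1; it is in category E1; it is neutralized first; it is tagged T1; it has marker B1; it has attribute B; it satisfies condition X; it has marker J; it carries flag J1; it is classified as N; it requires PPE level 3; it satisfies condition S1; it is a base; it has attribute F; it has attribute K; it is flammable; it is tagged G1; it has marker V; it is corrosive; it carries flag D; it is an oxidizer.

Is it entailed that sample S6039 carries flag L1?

Yes

By R9 (it satisfies condition X, it has marker B1): it satisfies condition T.
By R10 (it carries flag J1): it is a catalyst.
By R13 (it has attribute K): it is tagged L.
By R14 (it has marker V, it is corrosive): it meets criterion K1.
By R24 (it is tagged T1, it satisfies condition S1): it requires a fume hood.
By R25 (it is a base, it has marker B1): it is classified as W1.
By R30 (it has marker B1, it is neutralized first): it is disposed as waste stream B.
By R32 (it satisfies condition T): it is classified as P.
By R33 (it has attribute X1): it carries flag C.
By R34 (it is tagged G1): it is classified as U.
By R1 (it is classified as W1, it has marker J): it has attribute Q.
By R6 (it carries flag C, it satisfies condition S1, it carries flag D): it meets criterion Z1.
By R7 (it meets criterion K1, it is flammable): it is classified as M1.
By R12 (it is tagged L): it carries flag A.
By R20 (it is classified as P, it is tagged G1): it is light-sensitive.
By R21 (it has attribute Q, it is tagged T1): it is classified as Y.
By R23 (it is classified as Y): it is labeled.
By R27 (it is classified as U, it requires a fume hood, it satisfies condition S1): it is in category H.
By R37 (it meets criterion Z1): it satisfies condition W.
By R8 (it is light-sensitive, it is classified as M1): it is aqueous.
By R11 (it carries flag A): it carries flag M.
By R15 (it carries flag M): it carries flag V1.
By R19 (it is in category H, it is a catalyst): it is in state G.
By R29 (it satisfies condition W, it has attribute B, it is flammable): it satisfies condition S.
By R3 (it carries flag V1, it is flammable): it has marker N1.
By R4 (it is aqueous, it is flammable): it is volatile.
By R18 (it is in state G, it is disposed as waste stream B): it satisfies condition U1.
By R31 (it is volatile, it has marker N1): it is stored cold.
By R35 (it is stored cold): it reacts with water.
By R2 (it satisfies condition S, it satisfies condition U1): it has marker P1.
By R5 (it has marker P1): it is inert.
By R26 (it is inert): it is in state Z.
By R16 (it reacts with water, it is labeled, it is in state Z): it carries flag L1.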